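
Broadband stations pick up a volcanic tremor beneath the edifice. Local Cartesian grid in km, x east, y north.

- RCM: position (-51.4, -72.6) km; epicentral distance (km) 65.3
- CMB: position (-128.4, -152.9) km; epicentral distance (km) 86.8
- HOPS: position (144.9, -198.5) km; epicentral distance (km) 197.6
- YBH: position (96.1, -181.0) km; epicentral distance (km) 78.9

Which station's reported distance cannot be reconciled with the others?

YBH

Solve using three stations at a time. Using RCM, CMB, HOPS (subtract circle equations pairwise → linear system) gives (x, y) ≈ (-43.0, -137.4).
Distances from that point to each station vs reported:
  RCM: calculated 65.3 vs reported 65.3 → residual 0.0 km
  CMB: calculated 86.8 vs reported 86.8 → residual 0.0 km
  HOPS: calculated 197.6 vs reported 197.6 → residual 0.0 km
  YBH: calculated 145.8 vs reported 78.9 → residual 66.9 km
RCM, CMB, HOPS are mutually consistent (residuals ≈ 0); YBH is off by 66.9 km.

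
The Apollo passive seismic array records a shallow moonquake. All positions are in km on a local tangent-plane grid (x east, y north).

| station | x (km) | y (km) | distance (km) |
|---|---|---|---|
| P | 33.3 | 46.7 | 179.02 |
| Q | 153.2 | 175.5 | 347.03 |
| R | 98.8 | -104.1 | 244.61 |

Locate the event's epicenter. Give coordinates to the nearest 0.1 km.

x ≈ -131.8 km, y ≈ -22.5 km

Circle about each station: (x − 33.3)² + (y − 46.7)² = 179.02²; (x − 153.2)² + (y − 175.5)² = 347.03²; (x − 98.8)² + (y + 104.1)² = 244.61².
Subtracting the P equation from the Q and R equations removes the quadratic terms:
239.8 x + 257.6 y = -37400.95
131.0 x − 301.6 y = -10477.42
Solving the 2×2 system: x ≈ -131.8, y ≈ -22.5 km.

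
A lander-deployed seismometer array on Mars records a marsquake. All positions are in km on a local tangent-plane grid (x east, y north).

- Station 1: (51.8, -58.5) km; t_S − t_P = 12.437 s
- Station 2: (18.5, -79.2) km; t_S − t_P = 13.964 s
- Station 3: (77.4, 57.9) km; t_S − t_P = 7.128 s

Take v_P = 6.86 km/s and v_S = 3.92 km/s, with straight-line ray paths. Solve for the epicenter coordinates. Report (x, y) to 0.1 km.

x ≈ 12.9 km, y ≈ 48.4 km

Distance from S−P lag: d = Δt · v_P v_S / (v_P − v_S) = Δt · (6.86·3.92)/(6.86−3.92) ≈ 9.1467·Δt.
So d_Station 1 = 113.76, d_Station 2 = 127.72, d_Station 3 = 65.20 km.
Circle about each station: (x − 51.8)² + (y + 58.5)² = 113.76²; (x − 18.5)² + (y + 79.2)² = 127.72²; (x − 77.4)² + (y − 57.9)² = 65.20².
Subtracting the Station 1 equation from the Station 2 and Station 3 equations removes the quadratic terms:
-66.6 x − 41.4 y = -2861.66
51.2 x + 232.8 y = 11927.98
Solving the 2×2 system: x ≈ 12.9, y ≈ 48.4 km.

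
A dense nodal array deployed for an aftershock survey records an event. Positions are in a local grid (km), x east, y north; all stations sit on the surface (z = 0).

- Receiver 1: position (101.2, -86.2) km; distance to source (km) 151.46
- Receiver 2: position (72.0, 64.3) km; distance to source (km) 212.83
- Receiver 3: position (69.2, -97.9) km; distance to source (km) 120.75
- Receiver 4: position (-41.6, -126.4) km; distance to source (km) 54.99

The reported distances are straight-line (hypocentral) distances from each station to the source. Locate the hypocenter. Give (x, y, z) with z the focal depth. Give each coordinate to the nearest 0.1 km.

x ≈ -39.0 km, y ≈ -109.6 km, depth ≈ 52.3 km

Each station gives a sphere (x−x_i)² + (y−y_i)² + z² = d_i² (stations at z=0).
Subtracting the Receiver 1 sphere from Receiver 2 and Receiver 3: z² cancels, leaving linear equations in x and y:
-58.4 x + 301.0 y = -30709.87
-64.0 x − 23.4 y = 5060.74
Solving: x ≈ -39.004, y ≈ -109.594 km (keep extra digits for the depth step; rounded: -39.0, -109.6).
Then from the Receiver 1 sphere: z² = 151.46² − (x − 101.2)² − (y + 86.2)² with x = -39.004, y = -109.594, so z ≈ 52.304 ≈ 52.3 km.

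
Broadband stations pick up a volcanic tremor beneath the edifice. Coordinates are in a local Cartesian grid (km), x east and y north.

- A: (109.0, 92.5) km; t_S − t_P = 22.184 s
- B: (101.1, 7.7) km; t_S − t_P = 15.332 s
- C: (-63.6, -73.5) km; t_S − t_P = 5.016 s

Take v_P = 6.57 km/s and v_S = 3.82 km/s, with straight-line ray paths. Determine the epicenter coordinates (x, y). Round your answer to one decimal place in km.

x ≈ -18.7 km, y ≈ -64.6 km

Distance from S−P lag: d = Δt · v_P v_S / (v_P − v_S) = Δt · (6.57·3.82)/(6.57−3.82) ≈ 9.1263·Δt.
So d_A = 202.46, d_B = 139.92, d_C = 45.78 km.
Circle about each station: (x − 109.0)² + (y − 92.5)² = 202.46²; (x − 101.1)² + (y − 7.7)² = 139.92²; (x + 63.6)² + (y + 73.5)² = 45.78².
Subtracting the A equation from the B and C equations removes the quadratic terms:
-15.8 x − 169.6 y = 11255.70
-345.2 x − 332.0 y = 27904.20
Solving the 2×2 system: x ≈ -18.7, y ≈ -64.6 km.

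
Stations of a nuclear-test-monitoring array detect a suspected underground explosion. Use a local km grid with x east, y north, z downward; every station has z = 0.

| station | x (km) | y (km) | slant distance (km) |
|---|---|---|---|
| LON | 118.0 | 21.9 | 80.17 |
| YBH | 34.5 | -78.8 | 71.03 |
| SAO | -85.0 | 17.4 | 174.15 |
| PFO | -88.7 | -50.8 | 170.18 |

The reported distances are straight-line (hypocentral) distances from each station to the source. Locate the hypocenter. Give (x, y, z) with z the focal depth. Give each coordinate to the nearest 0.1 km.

Each station gives a sphere (x−x_i)² + (y−y_i)² + z² = d_i² (stations at z=0).
Subtracting the LON sphere from YBH and SAO: z² cancels, leaving linear equations in x and y:
-167.0 x − 201.4 y = -5621.95
-406.0 x − 9.0 y = -30776.84
Solving: x ≈ 76.594, y ≈ -35.597 km (keep extra digits for the depth step; rounded: 76.6, -35.6).
Then from the LON sphere: z² = 80.17² − (x − 118.0)² − (y − 21.9)² with x = 76.594, y = -35.597, so z ≈ 37.508 ≈ 37.5 km.
Check against PFO (with the unrounded solution): distance 170.18 ≈ 170.18 km. ✓

(76.6, -35.6, 37.5)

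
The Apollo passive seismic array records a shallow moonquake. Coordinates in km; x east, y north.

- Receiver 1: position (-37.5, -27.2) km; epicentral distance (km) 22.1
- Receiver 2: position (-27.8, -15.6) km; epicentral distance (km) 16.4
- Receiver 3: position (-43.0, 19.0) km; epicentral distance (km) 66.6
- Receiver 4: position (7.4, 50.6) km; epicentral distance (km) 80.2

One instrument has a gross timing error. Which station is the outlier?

Receiver 3

Solve using three stations at a time. Using Receiver 1, Receiver 2, Receiver 4 (subtract circle equations pairwise → linear system) gives (x, y) ≈ (-15.7, -26.1).
Distances from that point to each station vs reported:
  Receiver 1: calculated 21.9 vs reported 22.1 → residual 0.2 km
  Receiver 2: calculated 16.1 vs reported 16.4 → residual 0.3 km
  Receiver 3: calculated 52.8 vs reported 66.6 → residual 13.8 km
  Receiver 4: calculated 80.1 vs reported 80.2 → residual 0.1 km
Receiver 1, Receiver 2, Receiver 4 are mutually consistent (residuals ≈ 0); Receiver 3 is off by 13.8 km.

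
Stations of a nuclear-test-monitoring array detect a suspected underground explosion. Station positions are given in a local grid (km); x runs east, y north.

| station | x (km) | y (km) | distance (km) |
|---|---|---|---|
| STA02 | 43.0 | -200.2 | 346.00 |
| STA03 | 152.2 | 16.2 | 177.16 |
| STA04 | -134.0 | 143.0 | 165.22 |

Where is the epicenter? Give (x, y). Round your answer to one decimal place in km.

Circle about each station: (x − 43.0)² + (y + 200.2)² = 346.00²; (x − 152.2)² + (y − 16.2)² = 177.16²; (x + 134.0)² + (y − 143.0)² = 165.22².
Subtracting pairs of circle equations eliminates x²+y² and gives linear equations (the radical axes):
218.4 x + 432.8 y = 69828.57
-354.0 x + 686.4 y = 88894.31
Solving the 2×2 system: x ≈ 31.2, y ≈ 145.6 km.

x ≈ 31.2 km, y ≈ 145.6 km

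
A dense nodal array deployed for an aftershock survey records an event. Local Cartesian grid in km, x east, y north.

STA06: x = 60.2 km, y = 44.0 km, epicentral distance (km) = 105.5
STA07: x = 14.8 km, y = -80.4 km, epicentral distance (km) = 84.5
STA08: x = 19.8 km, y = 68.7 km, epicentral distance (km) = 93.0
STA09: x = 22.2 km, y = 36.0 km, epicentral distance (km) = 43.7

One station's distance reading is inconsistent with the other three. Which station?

STA09

Solve using three stations at a time. Using STA06, STA07, STA08 (subtract circle equations pairwise → linear system) gives (x, y) ≈ (-30.8, -9.3).
Distances from that point to each station vs reported:
  STA06: calculated 105.5 vs reported 105.5 → residual 0.0 km
  STA07: calculated 84.5 vs reported 84.5 → residual 0.0 km
  STA08: calculated 93.0 vs reported 93.0 → residual 0.0 km
  STA09: calculated 69.8 vs reported 43.7 → residual 26.1 km
STA06, STA07, STA08 are mutually consistent (residuals ≈ 0); STA09 is off by 26.1 km.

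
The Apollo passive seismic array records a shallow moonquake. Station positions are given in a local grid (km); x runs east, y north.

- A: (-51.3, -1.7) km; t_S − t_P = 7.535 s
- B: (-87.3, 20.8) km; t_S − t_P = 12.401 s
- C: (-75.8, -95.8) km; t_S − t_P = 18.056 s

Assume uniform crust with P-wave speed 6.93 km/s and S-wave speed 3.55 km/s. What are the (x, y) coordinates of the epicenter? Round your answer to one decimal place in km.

Distance from S−P lag: d = Δt · v_P v_S / (v_P − v_S) = Δt · (6.93·3.55)/(6.93−3.55) ≈ 7.2786·Δt.
So d_A = 54.84, d_B = 90.26, d_C = 131.42 km.
Circle about each station: (x + 51.3)² + (y + 1.7)² = 54.84²; (x + 87.3)² + (y − 20.8)² = 90.26²; (x + 75.8)² + (y + 95.8)² = 131.42².
Subtracting pairs of circle equations eliminates x²+y² and gives linear equations (the radical axes):
-72.0 x + 45.0 y = 279.91
-49.0 x − 188.2 y = -1975.09
Solving the 2×2 system: x ≈ 2.3, y ≈ 9.9 km.

x ≈ 2.3 km, y ≈ 9.9 km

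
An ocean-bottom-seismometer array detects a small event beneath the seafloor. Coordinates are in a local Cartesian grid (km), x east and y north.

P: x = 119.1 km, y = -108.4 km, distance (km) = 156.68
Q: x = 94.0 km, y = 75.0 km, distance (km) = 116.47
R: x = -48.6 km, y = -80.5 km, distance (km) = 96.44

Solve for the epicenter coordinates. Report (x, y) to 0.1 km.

5.4 km east, -0.6 km north

Circle about each station: (x − 119.1)² + (y + 108.4)² = 156.68²; (x − 94.0)² + (y − 75.0)² = 116.47²; (x + 48.6)² + (y + 80.5)² = 96.44².
Subtracting pairs of circle equations eliminates x²+y² and gives linear equations (the radical axes):
-50.2 x + 366.8 y = -491.01
-335.4 x + 55.8 y = -1845.21
Solving the 2×2 system: x ≈ 5.4, y ≈ -0.6 km.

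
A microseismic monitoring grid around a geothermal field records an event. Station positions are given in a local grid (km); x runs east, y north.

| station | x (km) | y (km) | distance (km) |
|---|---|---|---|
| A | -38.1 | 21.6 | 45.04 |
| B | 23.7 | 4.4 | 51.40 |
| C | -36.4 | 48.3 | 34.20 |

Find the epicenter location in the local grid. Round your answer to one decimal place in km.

Circle about each station: (x + 38.1)² + (y − 21.6)² = 45.04²; (x − 23.7)² + (y − 4.4)² = 51.40²; (x + 36.4)² + (y − 48.3)² = 34.20².
Subtracting the A equation from the B and C equations removes the quadratic terms:
123.6 x − 34.4 y = -1950.48
3.4 x + 53.4 y = 2598.64
Solving the 2×2 system: x ≈ -2.2, y ≈ 48.8 km.

-2.2 km east, 48.8 km north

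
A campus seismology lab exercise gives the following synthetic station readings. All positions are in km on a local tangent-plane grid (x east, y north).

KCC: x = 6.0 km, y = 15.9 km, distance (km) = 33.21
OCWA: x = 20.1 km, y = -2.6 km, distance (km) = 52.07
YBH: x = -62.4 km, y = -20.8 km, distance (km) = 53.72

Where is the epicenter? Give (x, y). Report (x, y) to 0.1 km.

Circle about each station: (x − 6.0)² + (y − 15.9)² = 33.21²; (x − 20.1)² + (y + 2.6)² = 52.07²; (x + 62.4)² + (y + 20.8)² = 53.72².
Subtracting pairs of circle equations eliminates x²+y² and gives linear equations (the radical axes):
28.2 x − 37.0 y = -1486.42
-136.8 x − 73.4 y = 2254.66
Solving the 2×2 system: x ≈ -27.0, y ≈ 19.6 km.

(-27.0, 19.6)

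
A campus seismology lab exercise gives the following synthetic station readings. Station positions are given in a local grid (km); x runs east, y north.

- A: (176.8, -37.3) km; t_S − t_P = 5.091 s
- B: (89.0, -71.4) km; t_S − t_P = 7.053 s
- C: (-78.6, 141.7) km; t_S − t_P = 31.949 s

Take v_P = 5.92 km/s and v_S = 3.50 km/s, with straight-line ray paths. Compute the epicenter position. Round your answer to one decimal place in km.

Distance from S−P lag: d = Δt · v_P v_S / (v_P − v_S) = Δt · (5.92·3.50)/(5.92−3.50) ≈ 8.5620·Δt.
So d_A = 43.59, d_B = 60.39, d_C = 273.55 km.
Circle about each station: (x − 176.8)² + (y + 37.3)² = 43.59²; (x − 89.0)² + (y + 71.4)² = 60.39²; (x + 78.6)² + (y − 141.7)² = 273.55².
Subtracting pairs of circle equations eliminates x²+y² and gives linear equations (the radical axes):
-175.6 x − 68.2 y = -21377.43
-510.8 x + 358.0 y = -79322.19
Solving the 2×2 system: x ≈ 133.7, y ≈ -30.8 km.

133.7 km east, -30.8 km north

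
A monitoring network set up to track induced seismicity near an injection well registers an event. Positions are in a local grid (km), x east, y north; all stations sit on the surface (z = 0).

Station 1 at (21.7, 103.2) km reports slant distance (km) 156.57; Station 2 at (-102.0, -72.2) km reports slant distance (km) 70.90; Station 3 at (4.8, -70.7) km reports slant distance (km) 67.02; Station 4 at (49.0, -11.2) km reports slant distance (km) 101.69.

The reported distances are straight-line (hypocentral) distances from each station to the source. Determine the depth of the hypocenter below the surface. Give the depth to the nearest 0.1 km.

Each station gives a sphere (x−x_i)² + (y−y_i)² + z² = d_i² (stations at z=0).
Subtracting the Station 1 sphere from Station 2 and Station 3: z² cancels, leaving linear equations in x and y:
-247.4 x − 350.8 y = 23983.06
-33.8 x − 347.8 y = 13922.88
Solving: x ≈ -46.600, y ≈ -35.503 km (keep extra digits for the depth step; rounded: -46.6, -35.5).
Then from the Station 1 sphere: z² = 156.57² − (x − 21.7)² − (y − 103.2)² with x = -46.600, y = -35.503, so z ≈ 24.713 ≈ 24.7 km.

depth ≈ 24.7 km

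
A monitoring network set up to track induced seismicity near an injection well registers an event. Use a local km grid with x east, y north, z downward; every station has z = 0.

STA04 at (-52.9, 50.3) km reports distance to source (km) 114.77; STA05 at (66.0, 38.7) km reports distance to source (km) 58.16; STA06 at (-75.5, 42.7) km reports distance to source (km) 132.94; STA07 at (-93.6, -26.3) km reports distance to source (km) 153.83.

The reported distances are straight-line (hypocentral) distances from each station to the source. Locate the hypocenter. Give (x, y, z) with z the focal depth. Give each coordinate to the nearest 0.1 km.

x ≈ 45.1 km, y ≈ 17.6 km, depth ≈ 50.0 km

Each station gives a sphere (x−x_i)² + (y−y_i)² + z² = d_i² (stations at z=0).
Subtracting the STA04 sphere from STA05 and STA06: z² cancels, leaving linear equations in x and y:
237.8 x − 23.2 y = 10314.76
-45.2 x − 15.2 y = -2305.85
Solving: x ≈ 45.094, y ≈ 17.607 km (keep extra digits for the depth step; rounded: 45.1, 17.6).
Then from the STA04 sphere: z² = 114.77² − (x + 52.9)² − (y − 50.3)² with x = 45.094, y = 17.607, so z ≈ 50.005 ≈ 50.0 km.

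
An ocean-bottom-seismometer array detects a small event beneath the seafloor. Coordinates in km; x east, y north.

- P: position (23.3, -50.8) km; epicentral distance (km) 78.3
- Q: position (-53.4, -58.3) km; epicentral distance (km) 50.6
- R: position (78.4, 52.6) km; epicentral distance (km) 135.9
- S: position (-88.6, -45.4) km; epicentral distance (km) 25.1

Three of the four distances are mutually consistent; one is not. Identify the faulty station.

S

Solve using three stations at a time. Using P, Q, R (subtract circle equations pairwise → linear system) gives (x, y) ≈ (-42.8, -8.9).
Distances from that point to each station vs reported:
  P: calculated 78.3 vs reported 78.3 → residual 0.0 km
  Q: calculated 50.6 vs reported 50.6 → residual 0.0 km
  R: calculated 135.9 vs reported 135.9 → residual 0.0 km
  S: calculated 58.6 vs reported 25.1 → residual 33.5 km
P, Q, R are mutually consistent (residuals ≈ 0); S is off by 33.5 km.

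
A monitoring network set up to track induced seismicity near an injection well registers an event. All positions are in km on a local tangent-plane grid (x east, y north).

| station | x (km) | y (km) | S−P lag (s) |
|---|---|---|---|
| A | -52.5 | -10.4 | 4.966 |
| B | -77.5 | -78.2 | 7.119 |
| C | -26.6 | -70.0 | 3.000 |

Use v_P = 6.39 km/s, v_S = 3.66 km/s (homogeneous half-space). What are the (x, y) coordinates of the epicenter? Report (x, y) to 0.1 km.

Distance from S−P lag: d = Δt · v_P v_S / (v_P − v_S) = Δt · (6.39·3.66)/(6.39−3.66) ≈ 8.5668·Δt.
So d_A = 42.54, d_B = 60.99, d_C = 25.70 km.
Circle about each station: (x + 52.5)² + (y + 10.4)² = 42.54²; (x + 77.5)² + (y + 78.2)² = 60.99²; (x + 26.6)² + (y + 70.0)² = 25.70².
Subtracting pairs of circle equations eliminates x²+y² and gives linear equations (the radical axes):
-50.0 x − 135.6 y = 7346.95
51.8 x − 119.2 y = 3892.31
Solving the 2×2 system: x ≈ -26.8, y ≈ -44.3 km.

-26.8 km east, -44.3 km north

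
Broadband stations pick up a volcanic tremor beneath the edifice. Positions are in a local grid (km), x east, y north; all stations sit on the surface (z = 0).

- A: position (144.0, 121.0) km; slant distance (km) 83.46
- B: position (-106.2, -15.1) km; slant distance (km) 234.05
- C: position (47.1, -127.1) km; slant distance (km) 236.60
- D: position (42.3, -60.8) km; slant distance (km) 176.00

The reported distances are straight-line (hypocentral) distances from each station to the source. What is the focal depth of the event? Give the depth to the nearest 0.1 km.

59.3 km

Each station gives a sphere (x−x_i)² + (y−y_i)² + z² = d_i² (stations at z=0).
Subtracting the A sphere from B and C: z² cancels, leaving linear equations in x and y:
-500.4 x − 272.2 y = -71684.38
-193.8 x − 496.2 y = -66018.17
Solving: x ≈ 90.003, y ≈ 97.895 km (keep extra digits for the depth step; rounded: 90.0, 97.9).
Then from the A sphere: z² = 83.46² − (x − 144.0)² − (y − 121.0)² with x = 90.003, y = 97.895, so z ≈ 59.296 ≈ 59.3 km.
Check against D (with the unrounded solution): distance 176.00 ≈ 176.00 km. ✓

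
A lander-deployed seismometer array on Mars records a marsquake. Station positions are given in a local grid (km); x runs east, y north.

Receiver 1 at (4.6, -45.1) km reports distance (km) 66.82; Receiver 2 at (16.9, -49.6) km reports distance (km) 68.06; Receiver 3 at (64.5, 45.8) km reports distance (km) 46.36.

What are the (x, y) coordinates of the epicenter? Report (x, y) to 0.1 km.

(27.7, 17.6)

Circle about each station: (x − 4.6)² + (y + 45.1)² = 66.82²; (x − 16.9)² + (y + 49.6)² = 68.06²; (x − 64.5)² + (y − 45.8)² = 46.36².
Subtracting the Receiver 1 equation from the Receiver 2 and Receiver 3 equations removes the quadratic terms:
24.6 x − 9.0 y = 523.35
119.8 x + 181.8 y = 6518.38
Solving the 2×2 system: x ≈ 27.7, y ≈ 17.6 km.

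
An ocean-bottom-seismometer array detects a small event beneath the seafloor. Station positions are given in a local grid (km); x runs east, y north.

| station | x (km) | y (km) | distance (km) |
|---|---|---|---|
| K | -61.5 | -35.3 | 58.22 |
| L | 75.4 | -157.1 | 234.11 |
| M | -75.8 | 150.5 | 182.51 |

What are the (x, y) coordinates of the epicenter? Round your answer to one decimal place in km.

Circle about each station: (x + 61.5)² + (y + 35.3)² = 58.22²; (x − 75.4)² + (y + 157.1)² = 234.11²; (x + 75.8)² + (y − 150.5)² = 182.51².
Subtracting pairs of circle equations eliminates x²+y² and gives linear equations (the radical axes):
273.8 x − 243.6 y = -26080.69
-28.6 x + 371.6 y = -6552.78
Solving the 2×2 system: x ≈ -119.1, y ≈ -26.8 km.
Check against K (with the unrounded x, y): √((x + 61.5)²+(y + 35.3)²) = 58.22 ≈ 58.22 km. ✓

x ≈ -119.1 km, y ≈ -26.8 km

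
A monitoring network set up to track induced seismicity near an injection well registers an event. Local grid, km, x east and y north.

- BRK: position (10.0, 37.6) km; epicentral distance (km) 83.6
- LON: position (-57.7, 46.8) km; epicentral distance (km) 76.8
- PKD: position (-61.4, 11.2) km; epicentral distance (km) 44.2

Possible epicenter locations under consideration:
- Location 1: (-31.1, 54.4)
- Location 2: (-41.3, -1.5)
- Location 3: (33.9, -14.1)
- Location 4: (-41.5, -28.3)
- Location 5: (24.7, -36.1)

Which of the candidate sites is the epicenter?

For each candidate, compare |candidate − station| to the reported distance:
Location 1: residuals BRK 39.2, LON 49.1, PKD 8.6 → max 49.1 km
Location 2: residuals BRK 19.1, LON 25.8, PKD 20.4 → max 25.8 km
Location 3: residuals BRK 26.6, LON 33.2, PKD 54.4 → max 54.4 km
Location 4: residuals BRK 0.0, LON 0.0, PKD 0.0 → max 0.0 km
Location 5: residuals BRK 8.4, LON 40.1, PKD 54.0 → max 54.0 km
Only Location 4 has all residuals ≈ 0.

Location 4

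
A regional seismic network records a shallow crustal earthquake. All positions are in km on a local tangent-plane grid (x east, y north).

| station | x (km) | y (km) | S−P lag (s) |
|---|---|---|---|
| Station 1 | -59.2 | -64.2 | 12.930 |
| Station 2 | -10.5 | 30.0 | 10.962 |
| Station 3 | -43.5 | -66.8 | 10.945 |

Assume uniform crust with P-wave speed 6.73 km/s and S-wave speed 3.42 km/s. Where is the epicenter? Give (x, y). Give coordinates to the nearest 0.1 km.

26.4 km east, -36.7 km north

Distance from S−P lag: d = Δt · v_P v_S / (v_P − v_S) = Δt · (6.73·3.42)/(6.73−3.42) ≈ 6.9537·Δt.
So d_Station 1 = 89.91, d_Station 2 = 76.23, d_Station 3 = 76.11 km.
Circle about each station: (x + 59.2)² + (y + 64.2)² = 89.91²; (x + 10.5)² + (y − 30.0)² = 76.23²; (x + 43.5)² + (y + 66.8)² = 76.11².
Subtracting pairs of circle equations eliminates x²+y² and gives linear equations (the radical axes):
97.4 x + 188.4 y = -4343.23
31.4 x − 5.2 y = 1019.29
Solving the 2×2 system: x ≈ 26.4, y ≈ -36.7 km.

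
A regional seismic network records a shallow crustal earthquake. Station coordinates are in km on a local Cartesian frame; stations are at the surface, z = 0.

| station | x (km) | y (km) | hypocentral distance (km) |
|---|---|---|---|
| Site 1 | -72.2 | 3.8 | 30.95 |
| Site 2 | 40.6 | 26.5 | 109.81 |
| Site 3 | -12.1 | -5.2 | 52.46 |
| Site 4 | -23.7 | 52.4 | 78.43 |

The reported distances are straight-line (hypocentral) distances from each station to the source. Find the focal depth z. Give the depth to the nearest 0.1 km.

Each station gives a sphere (x−x_i)² + (y−y_i)² + z² = d_i² (stations at z=0).
Subtracting the Site 1 sphere from Site 2 and Site 3: z² cancels, leaving linear equations in x and y:
225.6 x + 45.4 y = -13977.00
120.2 x − 18.0 y = -6847.98
Solving: x ≈ -59.098, y ≈ -14.198 km (keep extra digits for the depth step; rounded: -59.1, -14.2).
Then from the Site 1 sphere: z² = 30.95² − (x + 72.2)² − (y − 3.8)² with x = -59.098, y = -14.198, so z ≈ 21.501 ≈ 21.5 km.

21.5 km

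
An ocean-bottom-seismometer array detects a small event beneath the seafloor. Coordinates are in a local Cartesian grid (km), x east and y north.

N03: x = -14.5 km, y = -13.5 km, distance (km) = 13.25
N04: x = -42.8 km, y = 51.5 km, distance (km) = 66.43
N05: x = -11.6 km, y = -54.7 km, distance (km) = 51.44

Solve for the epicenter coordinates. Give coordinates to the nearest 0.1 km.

Circle about each station: (x + 14.5)² + (y + 13.5)² = 13.25²; (x + 42.8)² + (y − 51.5)² = 66.43²; (x + 11.6)² + (y + 54.7)² = 51.44².
Subtracting the N03 equation from the N04 and N05 equations removes the quadratic terms:
-56.6 x + 130.0 y = -145.79
5.8 x − 82.4 y = 263.64
Solving the 2×2 system: x ≈ -5.7, y ≈ -3.6 km.

(-5.7, -3.6)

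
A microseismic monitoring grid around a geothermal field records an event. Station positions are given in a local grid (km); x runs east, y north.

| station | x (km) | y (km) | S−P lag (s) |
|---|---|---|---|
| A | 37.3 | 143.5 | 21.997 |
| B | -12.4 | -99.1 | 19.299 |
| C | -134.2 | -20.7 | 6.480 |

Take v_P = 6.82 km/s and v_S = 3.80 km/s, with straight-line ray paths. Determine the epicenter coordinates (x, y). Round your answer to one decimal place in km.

Distance from S−P lag: d = Δt · v_P v_S / (v_P − v_S) = Δt · (6.82·3.80)/(6.82−3.80) ≈ 8.5815·Δt.
So d_A = 188.77, d_B = 165.61, d_C = 55.61 km.
Circle about each station: (x − 37.3)² + (y − 143.5)² = 188.77²; (x + 12.4)² + (y + 99.1)² = 165.61²; (x + 134.2)² + (y + 20.7)² = 55.61².
Subtracting the A equation from the B and C equations removes the quadratic terms:
-99.4 x − 485.2 y = -3801.53
-343.0 x − 328.4 y = 28996.23
Solving the 2×2 system: x ≈ -114.5, y ≈ 31.3 km.

x ≈ -114.5 km, y ≈ 31.3 km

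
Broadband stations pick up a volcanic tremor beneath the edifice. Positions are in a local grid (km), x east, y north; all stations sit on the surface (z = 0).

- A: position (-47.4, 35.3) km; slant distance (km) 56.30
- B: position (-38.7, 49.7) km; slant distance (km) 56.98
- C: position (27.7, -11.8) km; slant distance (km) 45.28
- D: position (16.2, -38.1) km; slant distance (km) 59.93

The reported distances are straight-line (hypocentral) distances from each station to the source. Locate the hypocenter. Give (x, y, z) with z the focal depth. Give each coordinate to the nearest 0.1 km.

(-0.8, 14.3, 23.6)

Each station gives a sphere (x−x_i)² + (y−y_i)² + z² = d_i² (stations at z=0).
Subtracting the A sphere from B and C: z² cancels, leaving linear equations in x and y:
17.4 x + 28.8 y = 397.90
150.2 x − 94.2 y = -1466.91
Solving: x ≈ -0.799, y ≈ 14.299 km (keep extra digits for the depth step; rounded: -0.8, 14.3).
Then from the A sphere: z² = 56.30² − (x + 47.4)² − (y − 35.3)² with x = -0.799, y = 14.299, so z ≈ 23.601 ≈ 23.6 km.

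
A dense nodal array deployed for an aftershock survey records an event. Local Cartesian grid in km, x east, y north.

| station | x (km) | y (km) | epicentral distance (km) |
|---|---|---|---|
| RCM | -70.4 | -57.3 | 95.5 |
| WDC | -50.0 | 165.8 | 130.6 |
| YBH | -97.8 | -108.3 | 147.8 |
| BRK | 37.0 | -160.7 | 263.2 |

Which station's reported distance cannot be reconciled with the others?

Solve using three stations at a time. Using RCM, WDC, YBH (subtract circle equations pairwise → linear system) gives (x, y) ≈ (-76.7, 38.0).
Distances from that point to each station vs reported:
  RCM: calculated 95.5 vs reported 95.5 → residual 0.0 km
  WDC: calculated 130.6 vs reported 130.6 → residual 0.0 km
  YBH: calculated 147.8 vs reported 147.8 → residual 0.0 km
  BRK: calculated 228.9 vs reported 263.2 → residual 34.3 km
RCM, WDC, YBH are mutually consistent (residuals ≈ 0); BRK is off by 34.3 km.

BRK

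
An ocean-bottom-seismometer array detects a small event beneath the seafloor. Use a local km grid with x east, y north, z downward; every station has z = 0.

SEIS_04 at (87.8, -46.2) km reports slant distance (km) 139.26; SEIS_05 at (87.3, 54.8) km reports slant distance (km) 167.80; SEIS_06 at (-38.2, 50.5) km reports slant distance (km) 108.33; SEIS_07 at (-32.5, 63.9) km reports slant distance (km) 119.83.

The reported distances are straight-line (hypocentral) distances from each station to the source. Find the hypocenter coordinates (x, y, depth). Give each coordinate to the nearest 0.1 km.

Each station gives a sphere (x−x_i)² + (y−y_i)² + z² = d_i² (stations at z=0).
Subtracting the SEIS_04 sphere from SEIS_05 and SEIS_06: z² cancels, leaving linear equations in x and y:
-1.0 x + 202.0 y = -7982.44
-252.0 x + 193.4 y = 1824.17
Solving: x ≈ -37.710, y ≈ -39.704 km (keep extra digits for the depth step; rounded: -37.7, -39.7).
Then from the SEIS_04 sphere: z² = 139.26² − (x − 87.8)² − (y + 46.2)² with x = -37.710, y = -39.704, so z ≈ 59.987 ≈ 60.0 km.

(-37.7, -39.7, 60.0)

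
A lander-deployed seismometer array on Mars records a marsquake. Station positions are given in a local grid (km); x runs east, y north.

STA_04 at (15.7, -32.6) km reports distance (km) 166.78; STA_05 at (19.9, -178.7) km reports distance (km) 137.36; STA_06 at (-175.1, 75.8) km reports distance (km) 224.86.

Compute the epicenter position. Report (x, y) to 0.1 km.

x ≈ -111.9 km, y ≈ -140.0 km

Circle about each station: (x − 15.7)² + (y + 32.6)² = 166.78²; (x − 19.9)² + (y + 178.7)² = 137.36²; (x + 175.1)² + (y − 75.8)² = 224.86².
Subtracting pairs of circle equations eliminates x²+y² and gives linear equations (the radical axes):
8.4 x − 292.2 y = 39968.25
-381.6 x + 216.8 y = 12349.95
Solving the 2×2 system: x ≈ -111.9, y ≈ -140.0 km.
Check against STA_04 (with the unrounded x, y): √((x − 15.7)²+(y + 32.6)²) = 166.79 ≈ 166.78 km. ✓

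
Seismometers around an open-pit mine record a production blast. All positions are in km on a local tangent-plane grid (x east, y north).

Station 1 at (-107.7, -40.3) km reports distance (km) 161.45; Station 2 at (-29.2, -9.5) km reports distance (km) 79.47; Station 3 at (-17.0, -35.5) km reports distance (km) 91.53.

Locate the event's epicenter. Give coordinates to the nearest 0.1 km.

x ≈ 30.9 km, y ≈ 42.5 km

Circle about each station: (x + 107.7)² + (y + 40.3)² = 161.45²; (x + 29.2)² + (y + 9.5)² = 79.47²; (x + 17.0)² + (y + 35.5)² = 91.53².
Subtracting pairs of circle equations eliminates x²+y² and gives linear equations (the radical axes):
157.0 x + 61.6 y = 7470.13
181.4 x + 9.6 y = 6014.23
Solving the 2×2 system: x ≈ 30.9, y ≈ 42.5 km.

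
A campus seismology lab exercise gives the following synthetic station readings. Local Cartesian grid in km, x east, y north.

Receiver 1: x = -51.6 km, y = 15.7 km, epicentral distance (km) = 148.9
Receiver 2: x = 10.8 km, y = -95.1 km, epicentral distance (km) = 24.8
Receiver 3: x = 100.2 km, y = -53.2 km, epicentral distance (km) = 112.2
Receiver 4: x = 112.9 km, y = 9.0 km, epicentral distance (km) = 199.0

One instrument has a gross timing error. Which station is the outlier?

Solve using three stations at a time. Using Receiver 1, Receiver 2, Receiver 3 (subtract circle equations pairwise → linear system) gives (x, y) ≈ (10.0, -119.9).
Distances from that point to each station vs reported:
  Receiver 1: calculated 148.9 vs reported 148.9 → residual 0.0 km
  Receiver 2: calculated 24.8 vs reported 24.8 → residual 0.0 km
  Receiver 3: calculated 112.2 vs reported 112.2 → residual 0.0 km
  Receiver 4: calculated 164.9 vs reported 199.0 → residual 34.1 km
Receiver 1, Receiver 2, Receiver 3 are mutually consistent (residuals ≈ 0); Receiver 4 is off by 34.1 km.

Receiver 4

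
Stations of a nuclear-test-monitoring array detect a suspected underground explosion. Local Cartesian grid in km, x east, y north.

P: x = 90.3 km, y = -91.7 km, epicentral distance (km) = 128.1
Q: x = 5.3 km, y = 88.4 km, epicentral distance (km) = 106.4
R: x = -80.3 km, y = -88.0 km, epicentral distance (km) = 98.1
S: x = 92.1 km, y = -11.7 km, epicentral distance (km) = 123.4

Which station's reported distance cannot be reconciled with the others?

S

Solve using three stations at a time. Using P, Q, R (subtract circle equations pairwise → linear system) gives (x, y) ≈ (-13.3, -16.4).
Distances from that point to each station vs reported:
  P: calculated 128.1 vs reported 128.1 → residual 0.0 km
  Q: calculated 106.4 vs reported 106.4 → residual 0.0 km
  R: calculated 98.1 vs reported 98.1 → residual 0.0 km
  S: calculated 105.5 vs reported 123.4 → residual 17.9 km
P, Q, R are mutually consistent (residuals ≈ 0); S is off by 17.9 km.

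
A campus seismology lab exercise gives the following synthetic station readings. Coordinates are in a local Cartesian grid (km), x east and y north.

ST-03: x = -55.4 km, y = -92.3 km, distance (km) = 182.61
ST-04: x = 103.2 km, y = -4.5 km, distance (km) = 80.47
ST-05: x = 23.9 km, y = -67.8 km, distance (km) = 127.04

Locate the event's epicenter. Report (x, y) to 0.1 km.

x ≈ 50.6 km, y ≈ 56.4 km

Circle about each station: (x + 55.4)² + (y + 92.3)² = 182.61²; (x − 103.2)² + (y + 4.5)² = 80.47²; (x − 23.9)² + (y + 67.8)² = 127.04².
Subtracting pairs of circle equations eliminates x²+y² and gives linear equations (the radical axes):
317.2 x + 175.6 y = 25953.03
158.6 x + 49.0 y = 10786.85
Solving the 2×2 system: x ≈ 50.6, y ≈ 56.4 km.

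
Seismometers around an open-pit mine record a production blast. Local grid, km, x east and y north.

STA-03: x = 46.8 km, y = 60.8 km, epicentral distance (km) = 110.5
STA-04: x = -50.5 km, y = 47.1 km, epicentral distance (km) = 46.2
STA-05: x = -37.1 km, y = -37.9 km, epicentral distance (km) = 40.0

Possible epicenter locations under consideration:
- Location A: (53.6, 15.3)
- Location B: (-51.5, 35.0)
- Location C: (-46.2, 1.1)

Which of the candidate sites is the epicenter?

Location C

For each candidate, compare |candidate − station| to the reported distance:
Location A: residuals STA-03 64.5, STA-04 62.6, STA-05 65.2 → max 65.2 km
Location B: residuals STA-03 8.9, STA-04 34.1, STA-05 34.3 → max 34.3 km
Location C: residuals STA-03 0.0, STA-04 0.0, STA-05 0.0 → max 0.0 km
Only Location C has all residuals ≈ 0.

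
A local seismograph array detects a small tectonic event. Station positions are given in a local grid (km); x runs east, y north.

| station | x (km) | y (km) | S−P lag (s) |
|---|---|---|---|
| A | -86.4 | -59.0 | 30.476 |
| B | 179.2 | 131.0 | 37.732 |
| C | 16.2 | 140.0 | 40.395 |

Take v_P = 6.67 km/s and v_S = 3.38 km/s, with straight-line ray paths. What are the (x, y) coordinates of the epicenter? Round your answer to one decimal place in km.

Distance from S−P lag: d = Δt · v_P v_S / (v_P − v_S) = Δt · (6.67·3.38)/(6.67−3.38) ≈ 6.8525·Δt.
So d_A = 208.84, d_B = 258.56, d_C = 276.81 km.
Circle about each station: (x + 86.4)² + (y + 59.0)² = 208.84²; (x − 179.2)² + (y − 131.0)² = 258.56²; (x − 16.2)² + (y − 140.0)² = 276.81².
Subtracting the A equation from the B and C equations removes the quadratic terms:
531.2 x + 380.0 y = 15088.55
205.2 x + 398.0 y = -24093.15
Solving the 2×2 system: x ≈ 113.6, y ≈ -119.1 km.

(113.6, -119.1)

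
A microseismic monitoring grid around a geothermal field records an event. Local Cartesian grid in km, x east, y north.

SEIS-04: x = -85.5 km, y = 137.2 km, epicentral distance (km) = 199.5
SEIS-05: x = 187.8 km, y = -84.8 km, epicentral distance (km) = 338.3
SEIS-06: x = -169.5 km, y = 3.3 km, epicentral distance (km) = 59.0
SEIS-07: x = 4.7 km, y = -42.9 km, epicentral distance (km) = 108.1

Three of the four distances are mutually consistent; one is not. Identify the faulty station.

Solve using three stations at a time. Using SEIS-04, SEIS-05, SEIS-06 (subtract circle equations pairwise → linear system) gives (x, y) ≈ (-148.9, -51.9).
Distances from that point to each station vs reported:
  SEIS-04: calculated 199.5 vs reported 199.5 → residual 0.0 km
  SEIS-05: calculated 338.3 vs reported 338.3 → residual 0.0 km
  SEIS-06: calculated 59.0 vs reported 59.0 → residual 0.0 km
  SEIS-07: calculated 153.9 vs reported 108.1 → residual 45.8 km
SEIS-04, SEIS-05, SEIS-06 are mutually consistent (residuals ≈ 0); SEIS-07 is off by 45.8 km.

SEIS-07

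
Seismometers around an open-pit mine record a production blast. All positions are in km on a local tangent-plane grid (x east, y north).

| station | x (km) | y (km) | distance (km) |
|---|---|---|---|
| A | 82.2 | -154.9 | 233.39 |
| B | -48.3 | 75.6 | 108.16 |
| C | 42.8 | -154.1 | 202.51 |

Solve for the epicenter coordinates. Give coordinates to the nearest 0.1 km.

-105.5 km east, -16.2 km north

Circle about each station: (x − 82.2)² + (y + 154.9)² = 233.39²; (x + 48.3)² + (y − 75.6)² = 108.16²; (x − 42.8)² + (y + 154.1)² = 202.51².
Subtracting the A equation from the B and C equations removes the quadratic terms:
-261.0 x + 461.0 y = 20069.71
-78.8 x + 1.6 y = 8288.39
Solving the 2×2 system: x ≈ -105.5, y ≈ -16.2 km.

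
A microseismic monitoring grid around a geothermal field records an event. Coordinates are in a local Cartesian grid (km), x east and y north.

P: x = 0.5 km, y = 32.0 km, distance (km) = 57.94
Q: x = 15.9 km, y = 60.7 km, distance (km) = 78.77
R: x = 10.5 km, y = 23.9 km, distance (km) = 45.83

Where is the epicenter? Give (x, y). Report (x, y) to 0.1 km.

x ≈ 32.5 km, y ≈ -16.3 km

Circle about each station: (x − 0.5)² + (y − 32.0)² = 57.94²; (x − 15.9)² + (y − 60.7)² = 78.77²; (x − 10.5)² + (y − 23.9)² = 45.83².
Subtracting the P equation from the Q and R equations removes the quadratic terms:
30.8 x + 57.4 y = 65.38
20.0 x − 16.2 y = 913.86
Solving the 2×2 system: x ≈ 32.5, y ≈ -16.3 km.
Check against P (with the unrounded x, y): √((x − 0.5)²+(y − 32.0)²) = 57.93 ≈ 57.94 km. ✓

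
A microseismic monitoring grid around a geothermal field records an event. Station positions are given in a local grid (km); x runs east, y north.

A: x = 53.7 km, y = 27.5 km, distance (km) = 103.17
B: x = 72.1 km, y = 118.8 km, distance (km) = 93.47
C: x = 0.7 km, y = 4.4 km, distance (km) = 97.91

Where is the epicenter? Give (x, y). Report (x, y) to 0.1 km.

-19.5 km east, 100.2 km north

Circle about each station: (x − 53.7)² + (y − 27.5)² = 103.17²; (x − 72.1)² + (y − 118.8)² = 93.47²; (x − 0.7)² + (y − 4.4)² = 97.91².
Subtracting the A equation from the B and C equations removes the quadratic terms:
36.8 x + 182.6 y = 17579.32
-106.0 x − 46.2 y = -2562.41
Solving the 2×2 system: x ≈ -19.5, y ≈ 100.2 km.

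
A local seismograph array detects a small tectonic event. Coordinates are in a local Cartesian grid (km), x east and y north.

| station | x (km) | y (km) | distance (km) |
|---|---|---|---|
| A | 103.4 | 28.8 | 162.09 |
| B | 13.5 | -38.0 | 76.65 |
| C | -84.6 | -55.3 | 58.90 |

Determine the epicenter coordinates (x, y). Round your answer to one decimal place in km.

Circle about each station: (x − 103.4)² + (y − 28.8)² = 162.09²; (x − 13.5)² + (y + 38.0)² = 76.65²; (x + 84.6)² + (y + 55.3)² = 58.90².
Subtracting the A equation from the B and C equations removes the quadratic terms:
-179.8 x − 133.6 y = 10503.20
-376.0 x − 168.2 y = 21498.21
Solving the 2×2 system: x ≈ -55.3, y ≈ -4.2 km.

-55.3 km east, -4.2 km north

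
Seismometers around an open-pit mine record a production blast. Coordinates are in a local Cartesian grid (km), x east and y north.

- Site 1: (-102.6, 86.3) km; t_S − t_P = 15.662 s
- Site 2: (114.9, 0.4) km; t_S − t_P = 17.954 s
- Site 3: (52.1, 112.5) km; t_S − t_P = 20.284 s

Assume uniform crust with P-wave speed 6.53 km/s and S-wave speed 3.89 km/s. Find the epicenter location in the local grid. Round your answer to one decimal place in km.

Distance from S−P lag: d = Δt · v_P v_S / (v_P − v_S) = Δt · (6.53·3.89)/(6.53−3.89) ≈ 9.6219·Δt.
So d_Site 1 = 150.70, d_Site 2 = 172.75, d_Site 3 = 195.17 km.
Circle about each station: (x + 102.6)² + (y − 86.3)² = 150.70²; (x − 114.9)² + (y − 0.4)² = 172.75²; (x − 52.1)² + (y − 112.5)² = 195.17².
Subtracting pairs of circle equations eliminates x²+y² and gives linear equations (the radical axes):
435.0 x − 171.8 y = -11904.35
309.4 x + 52.4 y = -17984.63
Solving the 2×2 system: x ≈ -48.9, y ≈ -54.5 km.

(-48.9, -54.5)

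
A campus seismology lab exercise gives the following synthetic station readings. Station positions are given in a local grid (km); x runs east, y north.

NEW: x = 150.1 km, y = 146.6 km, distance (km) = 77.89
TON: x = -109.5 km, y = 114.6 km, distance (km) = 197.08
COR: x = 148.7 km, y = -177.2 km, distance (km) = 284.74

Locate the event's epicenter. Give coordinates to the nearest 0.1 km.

87.1 km east, 100.8 km north

Circle about each station: (x − 150.1)² + (y − 146.6)² = 77.89²; (x + 109.5)² + (y − 114.6)² = 197.08²; (x − 148.7)² + (y + 177.2)² = 284.74².
Subtracting the NEW equation from the TON and COR equations removes the quadratic terms:
-519.2 x − 64.0 y = -51671.83
-2.8 x − 647.6 y = -65520.06
Solving the 2×2 system: x ≈ 87.1, y ≈ 100.8 km.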